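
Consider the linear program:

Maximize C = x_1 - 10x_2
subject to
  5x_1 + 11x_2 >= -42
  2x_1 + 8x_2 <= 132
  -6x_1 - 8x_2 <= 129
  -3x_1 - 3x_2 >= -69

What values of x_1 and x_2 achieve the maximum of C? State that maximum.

x_1 = 295/6, x_2 = -157/6, maximum C = 1865/6

Feasible corners and C = x_1 - 10x_2:
  (-1083/26, 393/26) → C = -5013/26
  (295/6, -157/6) → C = 1865/6
  (-261/4, 525/16) → C = -3147/8
  (26/3, 43/3) → C = -404/3

The binding constraints are 5x_1 + 11x_2 = -42 and -3x_1 - 3x_2 = -69.
Solving simultaneously gives x_1 = 295/6, x_2 = -157/6.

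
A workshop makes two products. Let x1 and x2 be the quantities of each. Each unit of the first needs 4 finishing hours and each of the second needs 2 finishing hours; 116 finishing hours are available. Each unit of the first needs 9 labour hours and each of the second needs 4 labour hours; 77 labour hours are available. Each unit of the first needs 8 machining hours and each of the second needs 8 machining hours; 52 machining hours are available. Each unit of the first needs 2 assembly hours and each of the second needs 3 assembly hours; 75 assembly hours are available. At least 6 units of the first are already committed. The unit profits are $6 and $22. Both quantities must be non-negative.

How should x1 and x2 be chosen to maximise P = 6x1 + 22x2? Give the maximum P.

x1 = 6, x2 = 1/2, maximum P = 47

Extreme points and P = 6x1 + 22x2:
  (13/2, 0) → P = 39
  (6, 0) → P = 36
  (6, 1/2) → P = 47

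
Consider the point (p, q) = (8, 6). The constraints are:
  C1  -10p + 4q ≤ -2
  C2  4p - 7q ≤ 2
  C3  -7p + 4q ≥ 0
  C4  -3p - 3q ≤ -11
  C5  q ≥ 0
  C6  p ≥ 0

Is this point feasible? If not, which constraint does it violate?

not feasible — violates C3

Constraint C3: -7p + 4q = -32, which is not ≥ 0. All other constraints are satisfied.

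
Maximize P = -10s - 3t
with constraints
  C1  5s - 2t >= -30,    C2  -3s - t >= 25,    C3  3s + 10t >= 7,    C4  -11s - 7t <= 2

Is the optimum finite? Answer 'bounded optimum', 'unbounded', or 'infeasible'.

The boundaries 5s - 2t = -30 and -11s - 7t = 2 meet at (-214/57, 320/57), but that point violates -3s - t ≥ 25. Every candidate vertex is excluded by some other constraint, so the feasible region is empty.

infeasible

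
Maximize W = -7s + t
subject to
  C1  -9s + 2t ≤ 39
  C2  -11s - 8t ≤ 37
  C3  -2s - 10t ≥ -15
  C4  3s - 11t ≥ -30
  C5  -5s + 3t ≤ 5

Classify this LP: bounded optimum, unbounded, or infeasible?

Extreme points and W = -7s + t:
  (-151/73, -130/73) → W = 927/73
  (-5/56, 85/56) → W = 15/7
The feasible region has finitely many vertices and no improving ray; the maximum is 927/73 at (-151/73, -130/73).

bounded optimum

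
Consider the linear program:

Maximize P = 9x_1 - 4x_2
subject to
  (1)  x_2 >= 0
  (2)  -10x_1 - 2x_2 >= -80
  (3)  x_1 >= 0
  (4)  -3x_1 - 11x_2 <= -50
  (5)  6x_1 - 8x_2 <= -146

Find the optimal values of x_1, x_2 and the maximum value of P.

x_1 = 87/23, x_2 = 485/23, maximum P = -1157/23

Corner points and P = 9x_1 - 4x_2:
  (0, 40) → P = -160
  (87/23, 485/23) → P = -1157/23
  (0, 73/4) → P = -73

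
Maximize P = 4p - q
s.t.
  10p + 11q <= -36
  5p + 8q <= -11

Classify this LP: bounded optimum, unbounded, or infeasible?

unbounded

From the feasible point (-167/25, 14/5), moving in the direction (11, -10) keeps every constraint satisfied while P increases without bound.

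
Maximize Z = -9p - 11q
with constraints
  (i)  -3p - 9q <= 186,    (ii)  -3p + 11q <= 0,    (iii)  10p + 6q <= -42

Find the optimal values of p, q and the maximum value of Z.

The binding constraints are -3p - 9q = 186 and -3p + 11q = 0.
Solving simultaneously gives p = -341/10, q = -93/10.

p = -341/10, q = -93/10, maximum Z = 2046/5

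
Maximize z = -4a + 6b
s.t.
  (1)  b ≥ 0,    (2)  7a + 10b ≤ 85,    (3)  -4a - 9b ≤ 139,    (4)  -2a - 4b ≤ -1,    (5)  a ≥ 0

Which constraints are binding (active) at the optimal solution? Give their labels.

(2) and (5)

Corner points and z = -4a + 6b:
  (85/7, 0) → z = -340/7
  (1/2, 0) → z = -2
  (0, 17/2) → z = 51
  (0, 1/4) → z = 3/2

The maximum is at (0, 17/2). Substituting into each constraint, equality holds for (2) and (5); the remaining constraints have slack.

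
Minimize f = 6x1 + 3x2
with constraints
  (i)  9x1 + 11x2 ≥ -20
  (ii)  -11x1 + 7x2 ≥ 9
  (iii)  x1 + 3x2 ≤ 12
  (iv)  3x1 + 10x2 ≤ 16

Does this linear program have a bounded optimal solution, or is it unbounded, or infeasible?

Vertices and f = 6x1 + 3x2:
  (-239/184, -139/184) → f = -1851/184
  (-376/57, 68/19) → f = -548/19
  (22/131, 203/131) → f = 741/131
The feasible region has finitely many vertices and no improving ray; the minimum is -548/19 at (-376/57, 68/19).

bounded optimum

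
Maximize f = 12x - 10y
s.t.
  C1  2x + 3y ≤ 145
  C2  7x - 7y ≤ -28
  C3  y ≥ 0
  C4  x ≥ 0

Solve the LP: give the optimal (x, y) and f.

Extreme points and f = 12x - 10y:
  (133/5, 153/5) → f = 66/5
  (0, 145/3) → f = -1450/3
  (0, 4) → f = -40

The optimum lies where 2x + 3y = 145 and 7x - 7y = -28.
Solving simultaneously gives x = 133/5, y = 153/5.

x = 133/5, y = 153/5, maximum f = 66/5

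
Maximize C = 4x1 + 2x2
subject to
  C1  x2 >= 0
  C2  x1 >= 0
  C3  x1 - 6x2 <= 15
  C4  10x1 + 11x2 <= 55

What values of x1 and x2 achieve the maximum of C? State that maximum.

Feasible corners and C = 4x1 + 2x2:
  (0, 0) → C = 0
  (11/2, 0) → C = 22
  (0, 5) → C = 10

The optimum lies where x2 = 0 and 10x1 + 11x2 = 55.
Solving simultaneously gives x1 = 11/2, x2 = 0.

x1 = 11/2, x2 = 0, maximum C = 22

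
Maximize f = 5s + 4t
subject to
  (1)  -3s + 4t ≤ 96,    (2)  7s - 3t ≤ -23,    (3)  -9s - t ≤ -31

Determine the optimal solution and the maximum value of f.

s = 196/19, t = 603/19, maximum f = 3392/19

Corner points and f = 5s + 4t:
  (196/19, 603/19) → f = 3392/19
  (28/39, 319/13) → f = 3968/39
  (35/17, 212/17) → f = 1023/17

The optimum lies where -3s + 4t = 96 and 7s - 3t = -23.
Solving simultaneously gives s = 196/19, t = 603/19.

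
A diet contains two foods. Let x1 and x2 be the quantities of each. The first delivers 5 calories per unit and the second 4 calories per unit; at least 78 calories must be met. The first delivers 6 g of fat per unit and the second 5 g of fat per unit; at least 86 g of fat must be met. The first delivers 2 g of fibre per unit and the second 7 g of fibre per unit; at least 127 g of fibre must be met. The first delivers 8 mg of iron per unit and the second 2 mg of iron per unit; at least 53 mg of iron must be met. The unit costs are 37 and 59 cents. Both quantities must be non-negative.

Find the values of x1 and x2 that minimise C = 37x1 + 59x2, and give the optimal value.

Feasible corners and C = 37x1 + 59x2:
  (0, 53/2) → C = 3127/2
  (127/2, 0) → C = 4699/2
  (9/4, 35/2) → C = 4463/4
The feasible region is unbounded (it extends along (0, 1), (1, 0)), but C strictly increases along every unbounded feasible direction, so there is no improving ray and the minimum is attained at a vertex.

x1 = 9/4, x2 = 35/2, minimum C = 4463/4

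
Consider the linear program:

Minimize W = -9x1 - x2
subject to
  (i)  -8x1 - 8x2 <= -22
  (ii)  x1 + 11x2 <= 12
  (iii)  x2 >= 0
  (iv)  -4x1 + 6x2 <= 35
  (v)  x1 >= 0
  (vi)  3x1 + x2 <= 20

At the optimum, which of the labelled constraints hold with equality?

(iii) and (vi)

Feasible corners and W = -9x1 - x2:
  (73/40, 37/40) → W = -347/20
  (11/4, 0) → W = -99/4
  (13/2, 1/2) → W = -59
  (20/3, 0) → W = -60

The minimum is at (20/3, 0). Substituting into each constraint, equality holds for (iii) and (vi); the remaining constraints have slack.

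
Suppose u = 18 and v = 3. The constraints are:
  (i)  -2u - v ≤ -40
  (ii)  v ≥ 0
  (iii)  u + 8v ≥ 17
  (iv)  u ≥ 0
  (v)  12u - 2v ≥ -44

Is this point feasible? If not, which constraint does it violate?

Constraint (i): -2u - v = -39, which is not ≤ -40. All other constraints are satisfied.

not feasible — violates (i)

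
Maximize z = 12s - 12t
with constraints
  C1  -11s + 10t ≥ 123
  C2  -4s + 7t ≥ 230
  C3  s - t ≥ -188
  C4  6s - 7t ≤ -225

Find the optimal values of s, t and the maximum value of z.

s = 1389/17, t = 1737/17, maximum z = -4176/17

Feasible corners and z = 12s - 12t:
  (1757, 1945) → z = -2256
  (1389/17, 1737/17) → z = -4176/17
  (-362, -174) → z = -2256
  (5/2, 240/7) → z = -2670/7

The optimum lies where -11s + 10t = 123 and 6s - 7t = -225.
Solving simultaneously gives s = 1389/17, t = 1737/17.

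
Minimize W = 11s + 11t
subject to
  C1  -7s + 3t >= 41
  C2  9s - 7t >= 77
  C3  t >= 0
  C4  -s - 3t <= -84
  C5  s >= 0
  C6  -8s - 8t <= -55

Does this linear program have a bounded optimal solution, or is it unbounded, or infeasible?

infeasible

The boundaries -7s + 3t = 41 and -s - 3t = -84 meet at (43/8, 629/24), but that point violates 9s - 7t ≥ 77. Every candidate vertex is excluded by some other constraint, so the feasible region is empty.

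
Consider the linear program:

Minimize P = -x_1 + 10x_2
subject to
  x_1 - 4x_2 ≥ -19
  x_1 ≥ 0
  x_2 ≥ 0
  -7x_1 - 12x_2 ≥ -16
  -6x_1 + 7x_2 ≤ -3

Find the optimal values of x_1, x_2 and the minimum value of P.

Vertices and P = -x_1 + 10x_2:
  (16/7, 0) → P = -16/7
  (1/2, 0) → P = -1/2
  (148/121, 75/121) → P = 602/121

The binding constraints are x_2 = 0 and -7x_1 - 12x_2 = -16.
Solving simultaneously gives x_1 = 16/7, x_2 = 0.

x_1 = 16/7, x_2 = 0, minimum P = -16/7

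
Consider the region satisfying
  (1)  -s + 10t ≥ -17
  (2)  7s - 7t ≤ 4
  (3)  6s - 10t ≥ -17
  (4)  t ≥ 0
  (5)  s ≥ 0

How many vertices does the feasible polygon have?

4

Of the 10 pairwise boundary intersections, those satisfying every inequality are:
  (159/28, 143/28)
  (4/7, 0)
  (0, 17/10)
  (0, 0)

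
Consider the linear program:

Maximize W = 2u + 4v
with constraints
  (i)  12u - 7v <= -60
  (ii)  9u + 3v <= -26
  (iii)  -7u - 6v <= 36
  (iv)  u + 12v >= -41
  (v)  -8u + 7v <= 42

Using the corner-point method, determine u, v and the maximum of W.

u = -9/2, v = 6/7, maximum W = -39/7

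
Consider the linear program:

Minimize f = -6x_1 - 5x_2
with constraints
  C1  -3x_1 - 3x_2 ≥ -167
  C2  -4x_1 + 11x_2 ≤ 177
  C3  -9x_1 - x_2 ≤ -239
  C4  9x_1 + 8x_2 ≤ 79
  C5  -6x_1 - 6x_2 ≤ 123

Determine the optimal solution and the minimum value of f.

x_1 = 243, x_2 = -527/2, minimum f = -281/2

Vertices and f = -6x_1 - 5x_2:
  (611/21, -160/7) → f = -422/7
  (519/16, -847/16) → f = 1121/16
  (243, -527/2) → f = -281/2

At the optimal vertex, 9x_1 + 8x_2 = 79 and -6x_1 - 6x_2 = 123.
Solving simultaneously gives x_1 = 243, x_2 = -527/2.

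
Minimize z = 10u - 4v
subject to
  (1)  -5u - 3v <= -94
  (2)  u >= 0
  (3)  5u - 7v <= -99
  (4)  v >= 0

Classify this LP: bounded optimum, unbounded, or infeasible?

From the feasible point (0, 94/3), moving in the direction (0, 1) keeps every constraint satisfied while z decreases without bound.

unbounded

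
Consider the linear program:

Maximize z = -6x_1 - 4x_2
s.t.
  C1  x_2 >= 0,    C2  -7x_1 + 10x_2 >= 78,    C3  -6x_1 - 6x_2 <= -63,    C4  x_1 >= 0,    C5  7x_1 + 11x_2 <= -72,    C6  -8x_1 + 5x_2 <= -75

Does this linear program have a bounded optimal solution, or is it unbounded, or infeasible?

The boundaries -7x_1 + 10x_2 = 78 and -8x_1 + 5x_2 = -75 meet at (76/3, 383/15), but that point violates 7x_1 + 11x_2 ≤ -72. Every candidate vertex is excluded by some other constraint, so the feasible region is empty.

infeasible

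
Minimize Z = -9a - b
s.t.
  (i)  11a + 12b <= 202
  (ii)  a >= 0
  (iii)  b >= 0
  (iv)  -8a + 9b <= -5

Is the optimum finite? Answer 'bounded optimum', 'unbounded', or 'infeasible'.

bounded optimum

Vertices and Z = -9a - b:
  (202/11, 0) → Z = -1818/11
  (626/65, 1561/195) → Z = -18463/195
  (5/8, 0) → Z = -45/8
The feasible region has finitely many vertices and no improving ray; the minimum is -1818/11 at (202/11, 0).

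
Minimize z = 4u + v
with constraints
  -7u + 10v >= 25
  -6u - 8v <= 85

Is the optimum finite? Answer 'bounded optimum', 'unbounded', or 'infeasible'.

From the feasible point (-525/58, -445/116), moving in the direction (-8, 6) keeps every constraint satisfied while z decreases without bound.

unbounded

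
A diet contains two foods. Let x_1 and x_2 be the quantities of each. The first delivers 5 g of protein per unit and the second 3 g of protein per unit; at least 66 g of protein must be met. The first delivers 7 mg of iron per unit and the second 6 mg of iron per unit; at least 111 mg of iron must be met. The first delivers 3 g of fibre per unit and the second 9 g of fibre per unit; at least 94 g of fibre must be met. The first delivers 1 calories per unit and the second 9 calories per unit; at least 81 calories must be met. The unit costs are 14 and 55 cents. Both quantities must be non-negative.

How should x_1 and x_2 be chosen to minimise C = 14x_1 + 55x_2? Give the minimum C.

The feasible region is unbounded (it extends along (0, 1), (1, 0)), but C strictly increases along every unbounded feasible direction, so there is no improving ray and the minimum is attained at a vertex.

At the optimal vertex, 7x_1 + 6x_2 = 111 and x_1 + 9x_2 = 81.
Solving simultaneously gives x_1 = 9, x_2 = 8.

x_1 = 9, x_2 = 8, minimum C = 566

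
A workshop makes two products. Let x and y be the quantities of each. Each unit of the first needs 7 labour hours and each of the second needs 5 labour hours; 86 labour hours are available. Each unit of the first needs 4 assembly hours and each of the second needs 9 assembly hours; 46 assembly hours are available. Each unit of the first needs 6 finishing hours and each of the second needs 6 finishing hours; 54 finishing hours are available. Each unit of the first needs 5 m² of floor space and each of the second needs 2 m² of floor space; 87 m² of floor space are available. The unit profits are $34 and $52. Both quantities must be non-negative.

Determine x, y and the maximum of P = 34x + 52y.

Extreme points and P = 34x + 52y:
  (0, 0) → P = 0
  (0, 46/9) → P = 2392/9
  (9, 0) → P = 306
  (7, 2) → P = 342

x = 7, y = 2, maximum P = 342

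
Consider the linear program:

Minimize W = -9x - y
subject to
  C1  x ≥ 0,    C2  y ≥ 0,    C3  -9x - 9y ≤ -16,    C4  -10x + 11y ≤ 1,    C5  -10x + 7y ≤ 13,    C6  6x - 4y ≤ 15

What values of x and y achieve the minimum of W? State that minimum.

Corner points and W = -9x - y:
  (16/9, 0) → W = -16
  (5/2, 0) → W = -45/2
  (167/189, 169/189) → W = -1672/189
  (13/2, 6) → W = -129/2

x = 13/2, y = 6, minimum W = -129/2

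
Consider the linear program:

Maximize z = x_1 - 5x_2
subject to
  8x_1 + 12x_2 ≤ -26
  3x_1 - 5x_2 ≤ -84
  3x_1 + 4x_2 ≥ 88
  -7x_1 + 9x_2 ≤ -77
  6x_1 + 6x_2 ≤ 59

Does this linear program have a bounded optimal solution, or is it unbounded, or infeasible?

infeasible

The boundaries -7x_1 + 9x_2 = -77 and 6x_1 + 6x_2 = 59 meet at (331/32, -49/96), but that point violates 8x_1 + 12x_2 ≤ -26. Every candidate vertex is excluded by some other constraint, so the feasible region is empty.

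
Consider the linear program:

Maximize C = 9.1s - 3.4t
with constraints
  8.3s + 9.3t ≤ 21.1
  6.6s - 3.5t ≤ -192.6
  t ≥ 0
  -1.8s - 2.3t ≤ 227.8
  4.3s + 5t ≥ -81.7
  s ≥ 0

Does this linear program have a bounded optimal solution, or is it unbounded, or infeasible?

infeasible

The boundaries 8.3s + 9.3t = 21.1 and 6.6s - 3.5t = -192.6 meet at (-171733/9043, 173784/9043), but that point violates s ≥ 0. Every candidate vertex is excluded by some other constraint, so the feasible region is empty.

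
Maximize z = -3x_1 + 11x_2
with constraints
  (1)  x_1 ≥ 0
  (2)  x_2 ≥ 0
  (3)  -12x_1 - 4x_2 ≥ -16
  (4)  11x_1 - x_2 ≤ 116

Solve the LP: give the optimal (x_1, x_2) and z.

Vertices and z = -3x_1 + 11x_2:
  (0, 0) → z = 0
  (0, 4) → z = 44
  (4/3, 0) → z = -4

The binding constraints are x_1 = 0 and -12x_1 - 4x_2 = -16.
Solving simultaneously gives x_1 = 0, x_2 = 4.

x_1 = 0, x_2 = 4, maximum z = 44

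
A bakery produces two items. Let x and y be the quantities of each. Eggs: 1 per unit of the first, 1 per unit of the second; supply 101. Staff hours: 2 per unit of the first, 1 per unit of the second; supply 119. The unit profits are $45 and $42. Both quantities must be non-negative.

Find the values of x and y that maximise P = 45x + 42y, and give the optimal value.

Feasible corners and P = 45x + 42y:
  (0, 0) → P = 0
  (0, 101) → P = 4242
  (119/2, 0) → P = 5355/2
  (18, 83) → P = 4296

x = 18, y = 83, maximum P = 4296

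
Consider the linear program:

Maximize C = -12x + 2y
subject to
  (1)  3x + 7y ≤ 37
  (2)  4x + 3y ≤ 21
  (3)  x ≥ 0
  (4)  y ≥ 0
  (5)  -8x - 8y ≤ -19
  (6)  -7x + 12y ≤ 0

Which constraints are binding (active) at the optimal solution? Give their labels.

(5) and (6)

Extreme points and C = -12x + 2y:
  (21/4, 0) → C = -63
  (84/23, 49/23) → C = -910/23
  (19/8, 0) → C = -57/2
  (3/2, 7/8) → C = -65/4

The maximum is at (3/2, 7/8). Substituting into each constraint, equality holds for (5) and (6); the remaining constraints have slack.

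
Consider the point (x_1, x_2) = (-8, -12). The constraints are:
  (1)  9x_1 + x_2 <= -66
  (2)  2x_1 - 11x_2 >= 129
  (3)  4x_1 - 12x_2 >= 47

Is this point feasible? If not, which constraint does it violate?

not feasible — violates (2)

Constraint (2): 2x_1 - 11x_2 = 116, which is not ≥ 129. All other constraints are satisfied.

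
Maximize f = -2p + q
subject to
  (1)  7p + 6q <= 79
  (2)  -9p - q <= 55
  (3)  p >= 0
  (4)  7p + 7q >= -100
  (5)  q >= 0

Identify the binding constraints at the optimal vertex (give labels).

(1) and (3)

Extreme points and f = -2p + q:
  (0, 79/6) → f = 79/6
  (79/7, 0) → f = -158/7
  (0, 0) → f = 0

The maximum is at (0, 79/6). Substituting into each constraint, equality holds for (1) and (3); the remaining constraints have slack.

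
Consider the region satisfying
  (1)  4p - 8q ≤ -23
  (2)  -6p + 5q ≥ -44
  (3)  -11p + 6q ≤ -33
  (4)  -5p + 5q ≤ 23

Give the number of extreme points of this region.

Intersecting each pair of boundary lines and keeping only the points that satisfy every inequality leaves:
  (467/28, 157/14)
  (201/32, 385/64)
  (67, 358/5)
  (303/25, 418/25)

4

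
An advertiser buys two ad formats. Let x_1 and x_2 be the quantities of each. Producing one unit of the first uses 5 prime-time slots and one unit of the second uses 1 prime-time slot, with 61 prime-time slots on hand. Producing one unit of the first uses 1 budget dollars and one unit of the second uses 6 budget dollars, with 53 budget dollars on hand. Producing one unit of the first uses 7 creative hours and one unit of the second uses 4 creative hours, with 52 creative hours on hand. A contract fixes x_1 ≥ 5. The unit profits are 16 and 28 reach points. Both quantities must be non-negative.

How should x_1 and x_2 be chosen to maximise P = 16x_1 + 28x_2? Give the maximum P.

x_1 = 5, x_2 = 17/4, maximum P = 199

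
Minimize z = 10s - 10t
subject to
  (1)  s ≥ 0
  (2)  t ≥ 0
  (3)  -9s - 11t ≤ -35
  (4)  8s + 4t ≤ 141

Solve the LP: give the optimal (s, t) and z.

Feasible corners and z = 10s - 10t:
  (0, 35/11) → z = -350/11
  (0, 141/4) → z = -705/2
  (35/9, 0) → z = 350/9
  (141/8, 0) → z = 705/4

s = 0, t = 141/4, minimum z = -705/2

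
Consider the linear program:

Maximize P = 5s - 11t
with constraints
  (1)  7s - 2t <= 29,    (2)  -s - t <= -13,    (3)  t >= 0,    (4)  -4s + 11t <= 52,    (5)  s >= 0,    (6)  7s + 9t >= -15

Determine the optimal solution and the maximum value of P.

Extreme points and P = 5s - 11t:
  (55/9, 62/9) → P = -407/9
  (141/23, 160/23) → P = -1055/23
  (91/15, 104/15) → P = -689/15

The optimum lies where 7s - 2t = 29 and -s - t = -13.
Solving simultaneously gives s = 55/9, t = 62/9.

s = 55/9, t = 62/9, maximum P = -407/9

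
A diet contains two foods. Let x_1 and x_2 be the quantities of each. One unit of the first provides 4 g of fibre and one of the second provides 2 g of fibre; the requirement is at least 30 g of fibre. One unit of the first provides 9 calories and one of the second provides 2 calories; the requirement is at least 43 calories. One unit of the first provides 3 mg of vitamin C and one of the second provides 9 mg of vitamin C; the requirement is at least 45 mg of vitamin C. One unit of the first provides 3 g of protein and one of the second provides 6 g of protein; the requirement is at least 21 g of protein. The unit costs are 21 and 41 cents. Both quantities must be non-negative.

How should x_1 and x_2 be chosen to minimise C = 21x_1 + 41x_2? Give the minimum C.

Vertices and C = 21x_1 + 41x_2:
  (0, 43/2) → C = 1763/2
  (15, 0) → C = 315
  (13/5, 49/5) → C = 2282/5
  (6, 3) → C = 249
The feasible region is unbounded (it extends along (0, 1), (1, 0)), but C strictly increases along every unbounded feasible direction, so there is no improving ray and the minimum is attained at a vertex.

x_1 = 6, x_2 = 3, minimum C = 249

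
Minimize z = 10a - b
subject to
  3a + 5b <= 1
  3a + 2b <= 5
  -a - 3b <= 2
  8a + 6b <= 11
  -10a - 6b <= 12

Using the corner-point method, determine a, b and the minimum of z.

Feasible corners and z = 10a - b:
  (49/22, -25/22) → z = 515/22
  (-33/16, 23/16) → z = -353/16
  (5/2, -3/2) → z = 53/2
  (-1, -1/3) → z = -29/3

The optimum lies where 3a + 5b = 1 and -10a - 6b = 12.
Solving simultaneously gives a = -33/16, b = 23/16.

a = -33/16, b = 23/16, minimum z = -353/16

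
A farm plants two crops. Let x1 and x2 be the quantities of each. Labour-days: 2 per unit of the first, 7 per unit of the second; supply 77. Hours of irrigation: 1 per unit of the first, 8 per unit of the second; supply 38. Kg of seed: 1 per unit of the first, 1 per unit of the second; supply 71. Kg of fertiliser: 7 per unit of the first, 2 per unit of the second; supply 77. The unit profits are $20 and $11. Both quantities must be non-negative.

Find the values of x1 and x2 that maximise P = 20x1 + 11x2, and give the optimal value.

Feasible corners and P = 20x1 + 11x2:
  (0, 0) → P = 0
  (0, 19/4) → P = 209/4
  (11, 0) → P = 220
  (10, 7/2) → P = 477/2

The optimum lies where x1 + 8x2 = 38 and 7x1 + 2x2 = 77.
Solving simultaneously gives x1 = 10, x2 = 7/2.

x1 = 10, x2 = 7/2, maximum P = 477/2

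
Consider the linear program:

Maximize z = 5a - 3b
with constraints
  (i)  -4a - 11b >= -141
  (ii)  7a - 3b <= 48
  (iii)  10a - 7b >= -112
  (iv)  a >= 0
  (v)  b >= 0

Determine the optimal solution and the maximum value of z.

Feasible corners and z = 5a - 3b:
  (951/89, 795/89) → z = 2370/89
  (0, 141/11) → z = -423/11
  (48/7, 0) → z = 240/7
  (0, 0) → z = 0

The binding constraints are 7a - 3b = 48 and b = 0.
Solving simultaneously gives a = 48/7, b = 0.

a = 48/7, b = 0, maximum z = 240/7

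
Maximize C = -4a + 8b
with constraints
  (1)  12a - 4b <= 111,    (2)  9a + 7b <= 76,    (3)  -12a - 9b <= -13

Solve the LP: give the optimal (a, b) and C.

Feasible corners and C = -4a + 8b:
  (1081/120, -29/40) → C = -251/6
  (1051/156, -98/13) → C = -3403/39
  (-593/3, 265) → C = 8732/3

a = -593/3, b = 265, maximum C = 8732/3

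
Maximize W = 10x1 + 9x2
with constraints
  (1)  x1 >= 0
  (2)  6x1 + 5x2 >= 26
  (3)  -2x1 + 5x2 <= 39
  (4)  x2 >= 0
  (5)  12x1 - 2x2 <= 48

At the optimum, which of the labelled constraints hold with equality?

Vertices and W = 10x1 + 9x2:
  (0, 26/5) → W = 234/5
  (0, 39/5) → W = 351/5
  (73/18, 1/3) → W = 392/9
  (159/28, 141/14) → W = 1032/7

The maximum is at (159/28, 141/14). Substituting into each constraint, equality holds for (3) and (5); the remaining constraints have slack.

(3) and (5)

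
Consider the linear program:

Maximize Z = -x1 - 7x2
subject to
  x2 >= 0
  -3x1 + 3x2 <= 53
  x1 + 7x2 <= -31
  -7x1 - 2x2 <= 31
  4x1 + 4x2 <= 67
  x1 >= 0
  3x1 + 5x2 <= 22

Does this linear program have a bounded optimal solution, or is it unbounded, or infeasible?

infeasible

The boundaries x2 = 0 and x1 = 0 meet at (0, 0), but that point violates x1 + 7x2 ≤ -31. Every candidate vertex is excluded by some other constraint, so the feasible region is empty.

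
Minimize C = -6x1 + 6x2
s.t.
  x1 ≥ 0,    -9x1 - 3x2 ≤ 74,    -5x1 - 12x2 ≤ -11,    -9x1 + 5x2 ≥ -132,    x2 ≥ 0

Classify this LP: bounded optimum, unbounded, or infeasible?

bounded optimum

Extreme points and C = -6x1 + 6x2:
  (0, 11/12) → C = 11/2
  (11/5, 0) → C = -66/5
  (44/3, 0) → C = -88
The feasible region has finitely many vertices and no improving ray; the minimum is -88 at (44/3, 0).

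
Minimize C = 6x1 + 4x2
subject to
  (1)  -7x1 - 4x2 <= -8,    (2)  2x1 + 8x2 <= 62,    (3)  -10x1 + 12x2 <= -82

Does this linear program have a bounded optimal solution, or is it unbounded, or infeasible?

From the feasible point (106/31, -247/62), moving in the direction (4, -7) keeps every constraint satisfied while C decreases without bound.

unbounded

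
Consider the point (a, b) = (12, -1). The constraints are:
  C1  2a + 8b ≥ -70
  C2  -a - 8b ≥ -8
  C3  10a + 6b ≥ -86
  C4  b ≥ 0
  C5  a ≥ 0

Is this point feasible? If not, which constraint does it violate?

not feasible — violates C4

Constraint C4: b = -1, which is not ≥ 0. All other constraints are satisfied.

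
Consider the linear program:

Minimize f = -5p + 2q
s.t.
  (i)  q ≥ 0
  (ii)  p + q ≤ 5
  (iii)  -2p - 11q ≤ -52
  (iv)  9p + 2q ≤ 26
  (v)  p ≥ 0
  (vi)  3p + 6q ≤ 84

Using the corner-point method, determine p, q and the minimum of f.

p = 1/3, q = 14/3, minimum f = 23/3

Extreme points and f = -5p + 2q:
  (1/3, 14/3) → f = 23/3
  (0, 5) → f = 10
  (0, 52/11) → f = 104/11

At the optimal vertex, p + q = 5 and -2p - 11q = -52.
Solving simultaneously gives p = 1/3, q = 14/3.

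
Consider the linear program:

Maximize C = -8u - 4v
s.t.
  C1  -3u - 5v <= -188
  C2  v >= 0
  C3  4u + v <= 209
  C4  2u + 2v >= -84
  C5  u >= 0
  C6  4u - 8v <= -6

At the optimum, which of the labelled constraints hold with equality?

Extreme points and C = -8u - 4v:
  (0, 188/5) → C = -752/5
  (67/2, 35/2) → C = -338
  (0, 209) → C = -836
  (833/18, 215/9) → C = -4192/9

The maximum is at (0, 188/5). Substituting into each constraint, equality holds for C1 and C5; the remaining constraints have slack.

C1 and C5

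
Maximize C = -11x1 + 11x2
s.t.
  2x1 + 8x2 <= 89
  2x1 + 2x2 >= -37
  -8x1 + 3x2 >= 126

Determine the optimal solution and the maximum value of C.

Vertices and C = -11x1 + 11x2:
  (-79/2, 21) → C = 1331/2
  (-741/70, 482/35) → C = 3751/14
  (-33/2, -2) → C = 319/2

x1 = -79/2, x2 = 21, maximum C = 1331/2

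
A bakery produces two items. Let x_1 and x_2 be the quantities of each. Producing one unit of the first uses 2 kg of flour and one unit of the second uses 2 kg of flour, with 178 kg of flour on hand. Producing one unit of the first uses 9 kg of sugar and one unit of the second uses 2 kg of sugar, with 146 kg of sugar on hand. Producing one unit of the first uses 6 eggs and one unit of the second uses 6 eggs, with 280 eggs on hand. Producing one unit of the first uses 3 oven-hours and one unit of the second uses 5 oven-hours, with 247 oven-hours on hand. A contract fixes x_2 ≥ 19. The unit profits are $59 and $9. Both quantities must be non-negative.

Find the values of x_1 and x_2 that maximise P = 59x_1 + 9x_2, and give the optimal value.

x_1 = 12, x_2 = 19, maximum P = 879

Vertices and P = 59x_1 + 9x_2:
  (0, 140/3) → P = 420
  (0, 19) → P = 171
  (158/21, 274/7) → P = 16720/21
  (12, 19) → P = 879

The binding constraints are 9x_1 + 2x_2 = 146 and x_2 = 19.
Solving simultaneously gives x_1 = 12, x_2 = 19.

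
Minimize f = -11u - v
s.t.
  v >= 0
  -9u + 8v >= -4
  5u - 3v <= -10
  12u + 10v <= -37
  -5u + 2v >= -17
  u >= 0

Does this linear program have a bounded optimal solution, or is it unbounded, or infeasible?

infeasible

The boundaries v = 0 and 12u + 10v = -37 meet at (-37/12, 0), but that point violates u ≥ 0. Every candidate vertex is excluded by some other constraint, so the feasible region is empty.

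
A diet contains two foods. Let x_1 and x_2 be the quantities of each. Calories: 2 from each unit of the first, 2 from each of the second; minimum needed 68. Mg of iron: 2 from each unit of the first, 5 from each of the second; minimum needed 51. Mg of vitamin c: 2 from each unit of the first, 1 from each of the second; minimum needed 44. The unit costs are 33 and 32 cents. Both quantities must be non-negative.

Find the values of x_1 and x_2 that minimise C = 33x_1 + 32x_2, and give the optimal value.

x_1 = 10, x_2 = 24, minimum C = 1098

Extreme points and C = 33x_1 + 32x_2:
  (0, 44) → C = 1408
  (34, 0) → C = 1122
  (10, 24) → C = 1098
The feasible region is unbounded (it extends along (0, 1), (1, 0)), but C strictly increases along every unbounded feasible direction, so there is no improving ray and the minimum is attained at a vertex.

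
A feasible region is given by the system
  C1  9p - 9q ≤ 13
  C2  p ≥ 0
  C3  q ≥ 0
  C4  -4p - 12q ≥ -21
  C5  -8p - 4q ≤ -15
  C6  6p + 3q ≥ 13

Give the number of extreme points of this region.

3

Of the 14 pairwise boundary intersections, those satisfying every inequality are:
  (115/48, 137/144)
  (52/27, 13/27)
  (31/20, 37/30)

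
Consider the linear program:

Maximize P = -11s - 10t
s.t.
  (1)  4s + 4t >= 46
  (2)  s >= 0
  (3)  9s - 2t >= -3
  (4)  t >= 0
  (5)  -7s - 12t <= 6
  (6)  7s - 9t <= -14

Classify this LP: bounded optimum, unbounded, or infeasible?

Vertices and P = -11s - 10t:
  (20/11, 213/22) → P = -1285/11
  (179/32, 189/32) → P = -3859/32
The feasible region has finitely many vertices and no improving ray; the maximum is -1285/11 at (20/11, 213/22).

bounded optimum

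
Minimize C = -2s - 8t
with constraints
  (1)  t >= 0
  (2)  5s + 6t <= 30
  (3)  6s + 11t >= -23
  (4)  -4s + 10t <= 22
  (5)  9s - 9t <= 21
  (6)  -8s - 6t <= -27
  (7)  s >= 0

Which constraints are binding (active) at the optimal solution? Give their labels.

(2) and (4)

Corner points and C = -2s - 8t:
  (84/37, 115/37) → C = -1088/37
  (4, 5/3) → C = -64/3
  (69/52, 71/26) → C = -49/2
  (41/14, 25/42) → C = -223/21

The minimum is at (84/37, 115/37). Substituting into each constraint, equality holds for (2) and (4); the remaining constraints have slack.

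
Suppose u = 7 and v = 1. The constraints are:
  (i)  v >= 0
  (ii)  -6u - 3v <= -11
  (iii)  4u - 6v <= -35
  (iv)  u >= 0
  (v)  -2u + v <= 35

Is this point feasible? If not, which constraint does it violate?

not feasible — violates (iii)

Constraint (iii): 4u - 6v = 22, which is not ≤ -35. All other constraints are satisfied.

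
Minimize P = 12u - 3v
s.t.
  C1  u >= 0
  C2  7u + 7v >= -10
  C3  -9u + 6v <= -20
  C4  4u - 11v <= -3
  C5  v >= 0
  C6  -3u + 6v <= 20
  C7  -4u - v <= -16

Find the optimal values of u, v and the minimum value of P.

The feasible region is unbounded (it extends along (2, 1), (11, 4)), but P strictly increases along every unbounded feasible direction, so there is no improving ray and the minimum is attained at a vertex.

u = 116/33, v = 64/33, minimum P = 400/11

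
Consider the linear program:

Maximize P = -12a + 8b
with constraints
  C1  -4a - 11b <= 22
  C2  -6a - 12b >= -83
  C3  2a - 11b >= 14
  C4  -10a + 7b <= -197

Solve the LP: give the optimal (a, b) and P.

a = 671/46, b = -168/23, maximum P = -5370/23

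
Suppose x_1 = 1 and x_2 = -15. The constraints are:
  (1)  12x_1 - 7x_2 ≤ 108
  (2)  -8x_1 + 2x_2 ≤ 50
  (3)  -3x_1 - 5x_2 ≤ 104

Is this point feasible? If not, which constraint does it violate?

Constraint (1): 12x_1 - 7x_2 = 117, which is not ≤ 108. All other constraints are satisfied.

not feasible — violates (1)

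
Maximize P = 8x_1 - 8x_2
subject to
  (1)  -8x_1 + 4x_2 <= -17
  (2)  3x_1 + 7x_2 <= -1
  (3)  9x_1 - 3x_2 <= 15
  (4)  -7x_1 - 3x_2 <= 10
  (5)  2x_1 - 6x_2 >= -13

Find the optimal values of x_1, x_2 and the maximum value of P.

x_1 = 5/16, x_2 = -65/16, maximum P = 35

Vertices and P = 8x_1 - 8x_2:
  (3/4, -11/4) → P = 28
  (11/52, -199/52) → P = 420/13
  (5/16, -65/16) → P = 35

The binding constraints are 9x_1 - 3x_2 = 15 and -7x_1 - 3x_2 = 10.
Solving simultaneously gives x_1 = 5/16, x_2 = -65/16.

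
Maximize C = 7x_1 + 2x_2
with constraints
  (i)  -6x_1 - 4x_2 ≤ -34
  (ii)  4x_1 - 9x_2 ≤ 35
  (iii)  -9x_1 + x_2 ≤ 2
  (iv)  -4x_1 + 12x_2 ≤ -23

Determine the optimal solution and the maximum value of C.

x_1 = 71/4, x_2 = 4, maximum C = 529/4

Vertices and C = 7x_1 + 2x_2:
  (223/35, -37/35) → C = 1487/35
  (125/22, -1/44) → C = 437/11
  (71/4, 4) → C = 529/4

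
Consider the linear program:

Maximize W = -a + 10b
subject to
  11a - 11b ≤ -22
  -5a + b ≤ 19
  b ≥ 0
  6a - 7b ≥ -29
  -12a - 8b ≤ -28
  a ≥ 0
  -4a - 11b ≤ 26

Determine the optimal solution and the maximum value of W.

Corner points and W = -a + 10b:
  (15, 17) → W = 155
  (3/5, 13/5) → W = 127/5
  (0, 29/7) → W = 290/7
  (0, 7/2) → W = 35

The optimum lies where 11a - 11b = -22 and 6a - 7b = -29.
Solving simultaneously gives a = 15, b = 17.

a = 15, b = 17, maximum W = 155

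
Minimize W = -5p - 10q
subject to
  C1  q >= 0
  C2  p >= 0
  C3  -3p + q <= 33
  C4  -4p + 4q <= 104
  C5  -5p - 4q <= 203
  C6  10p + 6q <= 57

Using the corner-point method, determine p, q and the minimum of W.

Corner points and W = -5p - 10q:
  (0, 0) → W = 0
  (57/10, 0) → W = -57/2
  (0, 19/2) → W = -95

p = 0, q = 19/2, minimum W = -95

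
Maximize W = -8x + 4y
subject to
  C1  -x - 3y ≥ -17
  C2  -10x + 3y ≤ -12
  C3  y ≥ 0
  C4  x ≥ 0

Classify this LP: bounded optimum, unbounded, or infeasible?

bounded optimum

Vertices and W = -8x + 4y:
  (29/11, 158/33) → W = -64/33
  (17, 0) → W = -136
  (6/5, 0) → W = -48/5
The feasible region has finitely many vertices and no improving ray; the maximum is -64/33 at (29/11, 158/33).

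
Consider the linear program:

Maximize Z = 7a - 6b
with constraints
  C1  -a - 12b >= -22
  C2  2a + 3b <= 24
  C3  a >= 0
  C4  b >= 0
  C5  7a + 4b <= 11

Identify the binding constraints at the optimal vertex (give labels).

Vertices and Z = 7a - 6b:
  (0, 11/6) → Z = -11
  (11/20, 143/80) → Z = -55/8
  (0, 0) → Z = 0
  (11/7, 0) → Z = 11

The maximum is at (11/7, 0). Substituting into each constraint, equality holds for C4 and C5; the remaining constraints have slack.

C4 and C5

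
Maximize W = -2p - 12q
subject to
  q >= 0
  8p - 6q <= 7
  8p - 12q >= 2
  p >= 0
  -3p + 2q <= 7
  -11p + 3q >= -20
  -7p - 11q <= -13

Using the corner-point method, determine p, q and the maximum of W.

p = 31/26, q = 11/26, maximum W = -97/13

The binding constraints are 8p - 6q = 7 and -7p - 11q = -13.
Solving simultaneously gives p = 31/26, q = 11/26.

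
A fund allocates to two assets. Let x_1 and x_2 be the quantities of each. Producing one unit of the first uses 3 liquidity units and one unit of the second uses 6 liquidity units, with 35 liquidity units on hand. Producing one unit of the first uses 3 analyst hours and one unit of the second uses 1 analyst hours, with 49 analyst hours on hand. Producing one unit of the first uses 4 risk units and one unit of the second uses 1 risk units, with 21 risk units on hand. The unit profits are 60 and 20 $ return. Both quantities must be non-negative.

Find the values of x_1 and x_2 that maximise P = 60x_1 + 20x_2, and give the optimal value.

Vertices and P = 60x_1 + 20x_2:
  (0, 0) → P = 0
  (0, 35/6) → P = 350/3
  (21/4, 0) → P = 315
  (13/3, 11/3) → P = 1000/3

At the optimal vertex, 3x_1 + 6x_2 = 35 and 4x_1 + x_2 = 21.
Solving simultaneously gives x_1 = 13/3, x_2 = 11/3.

x_1 = 13/3, x_2 = 11/3, maximum P = 1000/3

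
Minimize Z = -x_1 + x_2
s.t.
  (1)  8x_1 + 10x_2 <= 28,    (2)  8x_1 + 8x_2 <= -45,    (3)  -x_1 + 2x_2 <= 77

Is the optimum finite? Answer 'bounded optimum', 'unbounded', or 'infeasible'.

From the feasible point (-353/12, 571/24), moving in the direction (8, -8) keeps every constraint satisfied while Z decreases without bound.

unbounded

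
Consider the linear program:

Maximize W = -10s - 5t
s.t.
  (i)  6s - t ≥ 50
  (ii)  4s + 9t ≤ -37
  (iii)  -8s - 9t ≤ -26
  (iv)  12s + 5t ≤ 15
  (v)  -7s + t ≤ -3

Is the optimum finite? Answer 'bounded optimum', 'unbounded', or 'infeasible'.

infeasible

The boundaries 6s - t = 50 and 12s + 5t = 15 meet at (265/42, -85/7), but that point violates -8s - 9t ≤ -26. Every candidate vertex is excluded by some other constraint, so the feasible region is empty.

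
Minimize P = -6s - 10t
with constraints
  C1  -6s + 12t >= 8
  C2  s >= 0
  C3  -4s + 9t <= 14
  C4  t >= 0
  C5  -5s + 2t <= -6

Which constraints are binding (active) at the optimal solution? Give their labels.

C1 and C3

Feasible corners and P = -6s - 10t:
  (16, 26/3) → P = -548/3
  (11/6, 19/12) → P = -161/6
  (82/37, 94/37) → P = -1432/37

The minimum is at (16, 26/3). Substituting into each constraint, equality holds for C1 and C3; the remaining constraints have slack.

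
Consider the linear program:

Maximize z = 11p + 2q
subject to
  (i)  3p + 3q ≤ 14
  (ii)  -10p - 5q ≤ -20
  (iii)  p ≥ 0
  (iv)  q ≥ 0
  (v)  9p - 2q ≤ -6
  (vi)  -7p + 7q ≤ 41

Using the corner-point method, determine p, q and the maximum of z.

p = 10/33, q = 48/11, maximum z = 398/33

Feasible corners and z = 11p + 2q:
  (0, 14/3) → z = 28/3
  (10/33, 48/11) → z = 398/33
  (0, 4) → z = 8
  (2/13, 48/13) → z = 118/13

The binding constraints are 3p + 3q = 14 and 9p - 2q = -6.
Solving simultaneously gives p = 10/33, q = 48/11.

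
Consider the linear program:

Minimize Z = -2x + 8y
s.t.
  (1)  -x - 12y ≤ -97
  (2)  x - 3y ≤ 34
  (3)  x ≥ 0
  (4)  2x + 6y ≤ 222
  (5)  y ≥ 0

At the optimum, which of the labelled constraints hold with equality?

Corner points and Z = -2x + 8y:
  (233/5, 21/5) → Z = -298/5
  (0, 97/12) → Z = 194/3
  (145/2, 77/6) → Z = -127/3
  (0, 37) → Z = 296

The minimum is at (233/5, 21/5). Substituting into each constraint, equality holds for (1) and (2); the remaining constraints have slack.

(1) and (2)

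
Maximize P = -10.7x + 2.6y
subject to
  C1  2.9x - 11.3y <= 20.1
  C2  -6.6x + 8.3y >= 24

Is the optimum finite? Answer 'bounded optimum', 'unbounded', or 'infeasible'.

unbounded

From the feasible point (-43803/5051, -20226/5051), moving in the direction (-11.3, -2.9) keeps every constraint satisfied while P increases without bound.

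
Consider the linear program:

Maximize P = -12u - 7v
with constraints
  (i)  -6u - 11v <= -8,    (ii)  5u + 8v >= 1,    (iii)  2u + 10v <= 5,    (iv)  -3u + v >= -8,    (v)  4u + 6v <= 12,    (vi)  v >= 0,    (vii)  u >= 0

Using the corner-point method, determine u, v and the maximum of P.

u = 25/38, v = 7/19, maximum P = -199/19

Feasible corners and P = -12u - 7v:
  (25/38, 7/19) → P = -199/19
  (4/3, 0) → P = -16
  (5/2, 0) → P = -30

The binding constraints are -6u - 11v = -8 and 2u + 10v = 5.
Solving simultaneously gives u = 25/38, v = 7/19.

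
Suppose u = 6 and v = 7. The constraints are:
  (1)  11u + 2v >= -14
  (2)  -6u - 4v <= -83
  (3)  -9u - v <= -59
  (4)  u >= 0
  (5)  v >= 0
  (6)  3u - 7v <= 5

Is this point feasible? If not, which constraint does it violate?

Constraint (2): -6u - 4v = -64, which is not ≤ -83. All other constraints are satisfied.

not feasible — violates (2)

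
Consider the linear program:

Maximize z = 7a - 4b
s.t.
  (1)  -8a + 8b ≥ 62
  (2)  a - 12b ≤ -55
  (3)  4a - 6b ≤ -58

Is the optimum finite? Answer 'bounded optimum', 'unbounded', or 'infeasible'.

From the feasible point (23/4, 27/2), moving in the direction (8, 8) keeps every constraint satisfied while z increases without bound.

unbounded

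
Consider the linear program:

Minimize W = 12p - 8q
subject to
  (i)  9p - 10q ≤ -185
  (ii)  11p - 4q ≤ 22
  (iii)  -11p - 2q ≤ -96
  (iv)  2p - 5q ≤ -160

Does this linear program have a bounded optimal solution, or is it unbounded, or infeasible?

unbounded

From the feasible point (750/47, 1804/47), moving in the direction (-2, 11) keeps every constraint satisfied while W decreases without bound.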